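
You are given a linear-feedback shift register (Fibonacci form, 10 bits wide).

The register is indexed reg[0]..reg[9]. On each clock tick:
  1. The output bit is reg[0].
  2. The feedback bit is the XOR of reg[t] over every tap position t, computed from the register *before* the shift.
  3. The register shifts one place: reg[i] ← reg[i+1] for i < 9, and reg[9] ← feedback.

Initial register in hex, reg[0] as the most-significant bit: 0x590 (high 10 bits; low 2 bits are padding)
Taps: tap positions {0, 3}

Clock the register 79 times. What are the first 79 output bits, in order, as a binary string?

k : reg_k → out_k, fb_k
0: 0101100100 → 0, fb=1
1: 1011001001 → 1, fb=0
2: 0110010010 → 0, fb=0
3: 1100100100 → 1, fb=1
4: 1001001001 → 1, fb=0
5: 0010010010 → 0, fb=0
6: 0100100100 → 0, fb=0
7: 1001001000 → 1, fb=0
8: 0010010000 → 0, fb=0
9: 0100100000 → 0, fb=0
10: 1001000000 → 1, fb=0
11: 0010000000 → 0, fb=0
12: 0100000000 → 0, fb=0
13: 1000000000 → 1, fb=1
14: 0000000001 → 0, fb=0
15: 0000000010 → 0, fb=0
16: 0000000100 → 0, fb=0
17: 0000001000 → 0, fb=0
18: 0000010000 → 0, fb=0
19: 0000100000 → 0, fb=0
20: 0001000000 → 0, fb=1
21: 0010000001 → 0, fb=0
22: 0100000010 → 0, fb=0
23: 1000000100 → 1, fb=1
24: 0000001001 → 0, fb=0
25: 0000010010 → 0, fb=0
26: 0000100100 → 0, fb=0
27: 0001001000 → 0, fb=1
28: 0010010001 → 0, fb=0
29: 0100100010 → 0, fb=0
30: 1001000100 → 1, fb=0
31: 0010001000 → 0, fb=0
32: 0100010000 → 0, fb=0
33: 1000100000 → 1, fb=1
34: 0001000001 → 0, fb=1
35: 0010000011 → 0, fb=0
36: 0100000110 → 0, fb=0
37: 1000001100 → 1, fb=1
38: 0000011001 → 0, fb=0
39: 0000110010 → 0, fb=0
40: 0001100100 → 0, fb=1
41: 0011001001 → 0, fb=1
42: 0110010011 → 0, fb=0
43: 1100100110 → 1, fb=1
44: 1001001101 → 1, fb=0
45: 0010011010 → 0, fb=0
46: 0100110100 → 0, fb=0
47: 1001101000 → 1, fb=0
48: 0011010000 → 0, fb=1
49: 0110100001 → 0, fb=0
50: 1101000010 → 1, fb=0
51: 1010000100 → 1, fb=1
52: 0100001001 → 0, fb=0
53: 1000010010 → 1, fb=1
54: 0000100101 → 0, fb=0
55: 0001001010 → 0, fb=1
56: 0010010101 → 0, fb=0
57: 0100101010 → 0, fb=0
58: 1001010100 → 1, fb=0
59: 0010101000 → 0, fb=0
60: 0101010000 → 0, fb=1
61: 1010100001 → 1, fb=1
62: 0101000011 → 0, fb=1
63: 1010000111 → 1, fb=1
64: 0100001111 → 0, fb=0
65: 1000011110 → 1, fb=1
66: 0000111101 → 0, fb=0
67: 0001111010 → 0, fb=1
68: 0011110101 → 0, fb=1
69: 0111101011 → 0, fb=1
70: 1111010111 → 1, fb=0
71: 1110101110 → 1, fb=1
72: 1101011101 → 1, fb=0
73: 1010111010 → 1, fb=1
74: 0101110101 → 0, fb=1
75: 1011101011 → 1, fb=0
76: 0111010110 → 0, fb=1
77: 1110101101 → 1, fb=1
78: 1101011011 → 1, fb=0

0101100100100100000000010000001001000100000110010011010000100101010000111101011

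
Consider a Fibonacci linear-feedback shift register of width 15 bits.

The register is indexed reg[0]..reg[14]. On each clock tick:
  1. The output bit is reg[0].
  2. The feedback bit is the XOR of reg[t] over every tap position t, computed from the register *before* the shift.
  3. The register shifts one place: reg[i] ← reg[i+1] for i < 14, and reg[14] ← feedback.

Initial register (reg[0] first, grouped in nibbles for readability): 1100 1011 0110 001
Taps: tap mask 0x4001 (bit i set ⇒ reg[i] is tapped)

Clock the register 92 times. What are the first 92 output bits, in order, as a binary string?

11001011011000101110010010000110100011100000100111101000000111010110000000101100100000000110

step | reg (before) | out | fb
   0 | 110010110110001 | 1 | 0
   1 | 100101101100010 | 1 | 1
   2 | 001011011000101 | 0 | 1
   3 | 010110110001011 | 0 | 1
   4 | 101101100010111 | 1 | 0
   5 | 011011000101110 | 0 | 0
   6 | 110110001011100 | 1 | 1
   7 | 101100010111001 | 1 | 0
   8 | 011000101110010 | 0 | 0
   9 | 110001011100100 | 1 | 1
  10 | 100010111001001 | 1 | 0
  11 | 000101110010010 | 0 | 0
  12 | 001011100100100 | 0 | 0
  13 | 010111001001000 | 0 | 0
  14 | 101110010010000 | 1 | 1
  15 | 011100100100001 | 0 | 1
  16 | 111001001000011 | 1 | 0
  17 | 110010010000110 | 1 | 1
  18 | 100100100001101 | 1 | 0
  19 | 001001000011010 | 0 | 0
  20 | 010010000110100 | 0 | 0
  21 | 100100001101000 | 1 | 1
  22 | 001000011010001 | 0 | 1
  23 | 010000110100011 | 0 | 1
  24 | 100001101000111 | 1 | 0
  25 | 000011010001110 | 0 | 0
  26 | 000110100011100 | 0 | 0
  27 | 001101000111000 | 0 | 0
  28 | 011010001110000 | 0 | 0
  29 | 110100011100000 | 1 | 1
  30 | 101000111000001 | 1 | 0
  31 | 010001110000010 | 0 | 0
  32 | 100011100000100 | 1 | 1
  33 | 000111000001001 | 0 | 1
  34 | 001110000010011 | 0 | 1
  35 | 011100000100111 | 0 | 1
  36 | 111000001001111 | 1 | 0
  37 | 110000010011110 | 1 | 1
  38 | 100000100111101 | 1 | 0
  39 | 000001001111010 | 0 | 0
  40 | 000010011110100 | 0 | 0
  41 | 000100111101000 | 0 | 0
  42 | 001001111010000 | 0 | 0
  43 | 010011110100000 | 0 | 0
  44 | 100111101000000 | 1 | 1
  45 | 001111010000001 | 0 | 1
  46 | 011110100000011 | 0 | 1
  47 | 111101000000111 | 1 | 0
  48 | 111010000001110 | 1 | 1
  49 | 110100000011101 | 1 | 0
  50 | 101000000111010 | 1 | 1
  51 | 010000001110101 | 0 | 1
  52 | 100000011101011 | 1 | 0
  53 | 000000111010110 | 0 | 0
  54 | 000001110101100 | 0 | 0
  55 | 000011101011000 | 0 | 0
  56 | 000111010110000 | 0 | 0
  57 | 001110101100000 | 0 | 0
  58 | 011101011000000 | 0 | 0
  59 | 111010110000000 | 1 | 1
  60 | 110101100000001 | 1 | 0
  61 | 101011000000010 | 1 | 1
  62 | 010110000000101 | 0 | 1
  63 | 101100000001011 | 1 | 0
  64 | 011000000010110 | 0 | 0
  65 | 110000000101100 | 1 | 1
  66 | 100000001011001 | 1 | 0
  67 | 000000010110010 | 0 | 0
  68 | 000000101100100 | 0 | 0
  69 | 000001011001000 | 0 | 0
  70 | 000010110010000 | 0 | 0
  71 | 000101100100000 | 0 | 0
  72 | 001011001000000 | 0 | 0
  73 | 010110010000000 | 0 | 0
  74 | 101100100000000 | 1 | 1
  75 | 011001000000001 | 0 | 1
  76 | 110010000000011 | 1 | 0
  77 | 100100000000110 | 1 | 1
  78 | 001000000001101 | 0 | 1
  79 | 010000000011011 | 0 | 1
  80 | 100000000110111 | 1 | 0
  81 | 000000001101110 | 0 | 0
  82 | 000000011011100 | 0 | 0
  83 | 000000110111000 | 0 | 0
  84 | 000001101110000 | 0 | 0
  85 | 000011011100000 | 0 | 0
  86 | 000110111000000 | 0 | 0
  87 | 001101110000000 | 0 | 0
  88 | 011011100000000 | 0 | 0
  89 | 110111000000000 | 1 | 1
  90 | 101110000000001 | 1 | 0
  91 | 011100000000010 | 0 | 0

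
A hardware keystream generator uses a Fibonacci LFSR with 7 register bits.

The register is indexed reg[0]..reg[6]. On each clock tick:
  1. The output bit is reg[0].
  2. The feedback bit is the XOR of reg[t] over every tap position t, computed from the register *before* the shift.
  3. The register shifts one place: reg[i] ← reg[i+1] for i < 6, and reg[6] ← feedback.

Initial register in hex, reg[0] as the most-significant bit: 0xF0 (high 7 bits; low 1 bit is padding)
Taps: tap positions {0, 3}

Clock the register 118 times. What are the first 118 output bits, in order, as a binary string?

1111000011101111001011001001000000100010011000101110101101100000110011010100111001111011010000101010111110100101000110

step | reg (before) | out | fb
   0 | 1111000 | 1 | 0
   1 | 1110000 | 1 | 1
   2 | 1100001 | 1 | 1
   3 | 1000011 | 1 | 1
   4 | 0000111 | 0 | 0
   5 | 0001110 | 0 | 1
   6 | 0011101 | 0 | 1
   7 | 0111011 | 0 | 1
   8 | 1110111 | 1 | 1
   9 | 1101111 | 1 | 0
  10 | 1011110 | 1 | 0
  11 | 0111100 | 0 | 1
  12 | 1111001 | 1 | 0
  13 | 1110010 | 1 | 1
  14 | 1100101 | 1 | 1
  15 | 1001011 | 1 | 0
  16 | 0010110 | 0 | 0
  17 | 0101100 | 0 | 1
  18 | 1011001 | 1 | 0
  19 | 0110010 | 0 | 0
  20 | 1100100 | 1 | 1
  21 | 1001001 | 1 | 0
  22 | 0010010 | 0 | 0
  23 | 0100100 | 0 | 0
  24 | 1001000 | 1 | 0
  25 | 0010000 | 0 | 0
  26 | 0100000 | 0 | 0
  27 | 1000000 | 1 | 1
  28 | 0000001 | 0 | 0
  29 | 0000010 | 0 | 0
  30 | 0000100 | 0 | 0
  31 | 0001000 | 0 | 1
  32 | 0010001 | 0 | 0
  33 | 0100010 | 0 | 0
  34 | 1000100 | 1 | 1
  35 | 0001001 | 0 | 1
  36 | 0010011 | 0 | 0
  37 | 0100110 | 0 | 0
  38 | 1001100 | 1 | 0
  39 | 0011000 | 0 | 1
  40 | 0110001 | 0 | 0
  41 | 1100010 | 1 | 1
  42 | 1000101 | 1 | 1
  43 | 0001011 | 0 | 1
  44 | 0010111 | 0 | 0
  45 | 0101110 | 0 | 1
  46 | 1011101 | 1 | 0
  47 | 0111010 | 0 | 1
  48 | 1110101 | 1 | 1
  49 | 1101011 | 1 | 0
  50 | 1010110 | 1 | 1
  51 | 0101101 | 0 | 1
  52 | 1011011 | 1 | 0
  53 | 0110110 | 0 | 0
  54 | 1101100 | 1 | 0
  55 | 1011000 | 1 | 0
  56 | 0110000 | 0 | 0
  57 | 1100000 | 1 | 1
  58 | 1000001 | 1 | 1
  59 | 0000011 | 0 | 0
  60 | 0000110 | 0 | 0
  61 | 0001100 | 0 | 1
  62 | 0011001 | 0 | 1
  63 | 0110011 | 0 | 0
  64 | 1100110 | 1 | 1
  65 | 1001101 | 1 | 0
  66 | 0011010 | 0 | 1
  67 | 0110101 | 0 | 0
  68 | 1101010 | 1 | 0
  69 | 1010100 | 1 | 1
  70 | 0101001 | 0 | 1
  71 | 1010011 | 1 | 1
  72 | 0100111 | 0 | 0
  73 | 1001110 | 1 | 0
  74 | 0011100 | 0 | 1
  75 | 0111001 | 0 | 1
  76 | 1110011 | 1 | 1
  77 | 1100111 | 1 | 1
  78 | 1001111 | 1 | 0
  79 | 0011110 | 0 | 1
  80 | 0111101 | 0 | 1
  81 | 1111011 | 1 | 0
  82 | 1110110 | 1 | 1
  83 | 1101101 | 1 | 0
  84 | 1011010 | 1 | 0
  85 | 0110100 | 0 | 0
  86 | 1101000 | 1 | 0
  87 | 1010000 | 1 | 1
  88 | 0100001 | 0 | 0
  89 | 1000010 | 1 | 1
  90 | 0000101 | 0 | 0
  91 | 0001010 | 0 | 1
  92 | 0010101 | 0 | 0
  93 | 0101010 | 0 | 1
  94 | 1010101 | 1 | 1
  95 | 0101011 | 0 | 1
  96 | 1010111 | 1 | 1
  97 | 0101111 | 0 | 1
  98 | 1011111 | 1 | 0
  99 | 0111110 | 0 | 1
 100 | 1111101 | 1 | 0
 101 | 1111010 | 1 | 0
 102 | 1110100 | 1 | 1
 103 | 1101001 | 1 | 0
 104 | 1010010 | 1 | 1
 105 | 0100101 | 0 | 0
 106 | 1001010 | 1 | 0
 107 | 0010100 | 0 | 0
 108 | 0101000 | 0 | 1
 109 | 1010001 | 1 | 1
 110 | 0100011 | 0 | 0
 111 | 1000110 | 1 | 1
 112 | 0001101 | 0 | 1
 113 | 0011011 | 0 | 1
 114 | 0110111 | 0 | 0
 115 | 1101110 | 1 | 0
 116 | 1011100 | 1 | 0
 117 | 0111000 | 0 | 1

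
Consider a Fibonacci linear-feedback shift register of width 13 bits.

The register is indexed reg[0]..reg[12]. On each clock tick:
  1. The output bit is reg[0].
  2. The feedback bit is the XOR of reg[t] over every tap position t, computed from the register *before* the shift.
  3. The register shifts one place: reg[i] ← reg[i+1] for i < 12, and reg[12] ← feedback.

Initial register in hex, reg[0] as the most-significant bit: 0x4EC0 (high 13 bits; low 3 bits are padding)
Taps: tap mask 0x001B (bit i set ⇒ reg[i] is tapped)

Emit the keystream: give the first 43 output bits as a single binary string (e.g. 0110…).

step | reg (before) | out | fb
   0 | 0100111011000 | 0 | 0
   1 | 1001110110000 | 1 | 1
   2 | 0011101100001 | 0 | 0
   3 | 0111011000010 | 0 | 0
   4 | 1110110000100 | 1 | 1
   5 | 1101100001001 | 1 | 0
   6 | 1011000010010 | 1 | 0
   7 | 0110000100100 | 0 | 1
   8 | 1100001001001 | 1 | 0
   9 | 1000010010010 | 1 | 1
  10 | 0000100100101 | 0 | 1
  11 | 0001001001011 | 0 | 1
  12 | 0010010010111 | 0 | 0
  13 | 0100100101110 | 0 | 0
  14 | 1001001011100 | 1 | 0
  15 | 0010010111000 | 0 | 0
  16 | 0100101110000 | 0 | 0
  17 | 1001011100000 | 1 | 0
  18 | 0010111000000 | 0 | 1
  19 | 0101110000001 | 0 | 1
  20 | 1011100000011 | 1 | 1
  21 | 0111000000111 | 0 | 0
  22 | 1110000001110 | 1 | 0
  23 | 1100000011100 | 1 | 0
  24 | 1000000111000 | 1 | 1
  25 | 0000001110001 | 0 | 0
  26 | 0000011100010 | 0 | 0
  27 | 0000111000100 | 0 | 1
  28 | 0001110001001 | 0 | 0
  29 | 0011100010010 | 0 | 0
  30 | 0111000100100 | 0 | 0
  31 | 1110001001000 | 1 | 0
  32 | 1100010010000 | 1 | 0
  33 | 1000100100000 | 1 | 0
  34 | 0001001000000 | 0 | 1
  35 | 0010010000001 | 0 | 0
  36 | 0100100000010 | 0 | 0
  37 | 1001000000100 | 1 | 0
  38 | 0010000001000 | 0 | 0
  39 | 0100000010000 | 0 | 1
  40 | 1000000100001 | 1 | 1
  41 | 0000001000011 | 0 | 0
  42 | 0000010000110 | 0 | 0

0100111011000010010010111000000111000100100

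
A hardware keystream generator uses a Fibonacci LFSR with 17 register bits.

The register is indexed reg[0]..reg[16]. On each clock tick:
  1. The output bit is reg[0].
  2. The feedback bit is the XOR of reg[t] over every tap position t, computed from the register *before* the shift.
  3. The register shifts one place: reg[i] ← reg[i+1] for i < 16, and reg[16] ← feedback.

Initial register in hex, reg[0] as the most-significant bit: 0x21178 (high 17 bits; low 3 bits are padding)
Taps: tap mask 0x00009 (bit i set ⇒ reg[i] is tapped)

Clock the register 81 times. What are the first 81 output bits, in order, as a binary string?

001000010001011110010100110101011001100100111100101010000110110011110101100001011

k : reg_k → out_k, fb_k
0: 00100001000101111 → 0, fb=0
1: 01000010001011110 → 0, fb=0
2: 10000100010111100 → 1, fb=1
3: 00001000101111001 → 0, fb=0
4: 00010001011110010 → 0, fb=1
5: 00100010111100101 → 0, fb=0
6: 01000101111001010 → 0, fb=0
7: 10001011110010100 → 1, fb=1
8: 00010111100101001 → 0, fb=1
9: 00101111001010011 → 0, fb=0
10: 01011110010100110 → 0, fb=1
11: 10111100101001101 → 1, fb=0
12: 01111001010011010 → 0, fb=1
13: 11110010100110101 → 1, fb=0
14: 11100101001101010 → 1, fb=1
15: 11001010011010101 → 1, fb=1
16: 10010100110101011 → 1, fb=0
17: 00101001101010110 → 0, fb=0
18: 01010011010101100 → 0, fb=1
19: 10100110101011001 → 1, fb=1
20: 01001101010110011 → 0, fb=0
21: 10011010101100110 → 1, fb=0
22: 00110101011001100 → 0, fb=1
23: 01101010110011001 → 0, fb=0
24: 11010101100110010 → 1, fb=0
25: 10101011001100100 → 1, fb=1
26: 01010110011001001 → 0, fb=1
27: 10101100110010011 → 1, fb=1
28: 01011001100100111 → 0, fb=1
29: 10110011001001111 → 1, fb=0
30: 01100110010011110 → 0, fb=0
31: 11001100100111100 → 1, fb=1
32: 10011001001111001 → 1, fb=0
33: 00110010011110010 → 0, fb=1
34: 01100100111100101 → 0, fb=0
35: 11001001111001010 → 1, fb=1
36: 10010011110010101 → 1, fb=0
37: 00100111100101010 → 0, fb=0
38: 01001111001010100 → 0, fb=0
39: 10011110010101000 → 1, fb=0
40: 00111100101010000 → 0, fb=1
41: 01111001010100001 → 0, fb=1
42: 11110010101000011 → 1, fb=0
43: 11100101010000110 → 1, fb=1
44: 11001010100001101 → 1, fb=1
45: 10010101000011011 → 1, fb=0
46: 00101010000110110 → 0, fb=0
47: 01010100001101100 → 0, fb=1
48: 10101000011011001 → 1, fb=1
49: 01010000110110011 → 0, fb=1
50: 10100001101100111 → 1, fb=1
51: 01000011011001111 → 0, fb=0
52: 10000110110011110 → 1, fb=1
53: 00001101100111101 → 0, fb=0
54: 00011011001111010 → 0, fb=1
55: 00110110011110101 → 0, fb=1
56: 01101100111101011 → 0, fb=0
57: 11011001111010110 → 1, fb=0
58: 10110011110101100 → 1, fb=0
59: 01100111101011000 → 0, fb=0
60: 11001111010110000 → 1, fb=1
61: 10011110101100001 → 1, fb=0
62: 00111101011000010 → 0, fb=1
63: 01111010110000101 → 0, fb=1
64: 11110101100001011 → 1, fb=0
65: 11101011000010110 → 1, fb=1
66: 11010110000101101 → 1, fb=0
67: 10101100001011010 → 1, fb=1
68: 01011000010110101 → 0, fb=1
69: 10110000101101011 → 1, fb=0
70: 01100001011010110 → 0, fb=0
71: 11000010110101100 → 1, fb=1
72: 10000101101011001 → 1, fb=1
73: 00001011010110011 → 0, fb=0
74: 00010110101100110 → 0, fb=1
75: 00101101011001101 → 0, fb=0
76: 01011010110011010 → 0, fb=1
77: 10110101100110101 → 1, fb=0
78: 01101011001101010 → 0, fb=0
79: 11010110011010100 → 1, fb=0
80: 10101100110101000 → 1, fb=1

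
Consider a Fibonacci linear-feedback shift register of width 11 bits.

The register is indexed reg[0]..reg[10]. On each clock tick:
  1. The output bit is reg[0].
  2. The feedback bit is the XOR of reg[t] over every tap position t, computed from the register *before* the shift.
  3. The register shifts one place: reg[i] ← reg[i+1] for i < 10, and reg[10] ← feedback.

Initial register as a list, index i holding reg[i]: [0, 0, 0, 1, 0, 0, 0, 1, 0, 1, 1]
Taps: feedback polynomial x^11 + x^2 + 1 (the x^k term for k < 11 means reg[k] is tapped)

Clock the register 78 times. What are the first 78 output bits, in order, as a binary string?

000100010110101010011000000111110000110001100111101111110010100001110001001101

tick  register→output (feedback)
  0  00010001011→0 (0)
  1  00100010110→0 (1)
  2  01000101101→0 (0)
  3  10001011010→1 (1)
  4  00010110101→0 (0)
  5  00101101010→0 (1)
  6  01011010101→0 (0)
  7  10110101010→1 (0)
  8  01101010100→0 (1)
  9  11010101001→1 (1)
 10  10101010011→1 (0)
 11  01010100110→0 (0)
 12  10101001100→1 (0)
 13  01010011000→0 (0)
 14  10100110000→1 (0)
 15  01001100000→0 (0)
 16  10011000000→1 (1)
 17  00110000001→0 (1)
 18  01100000011→0 (1)
 19  11000000111→1 (1)
 20  10000001111→1 (1)
 21  00000011111→0 (0)
 22  00000111110→0 (0)
 23  00001111100→0 (0)
 24  00011111000→0 (0)
 25  00111110000→0 (1)
 26  01111100001→0 (1)
 27  11111000011→1 (0)
 28  11110000110→1 (0)
 29  11100001100→1 (0)
 30  11000011000→1 (1)
 31  10000110001→1 (1)
 32  00001100011→0 (0)
 33  00011000110→0 (0)
 34  00110001100→0 (1)
 35  01100011001→0 (1)
 36  11000110011→1 (1)
 37  10001100111→1 (1)
 38  00011001111→0 (0)
 39  00110011110→0 (1)
 40  01100111101→0 (1)
 41  11001111011→1 (1)
 42  10011110111→1 (1)
 43  00111101111→0 (1)
 44  01111011111→0 (1)
 45  11110111111→1 (0)
 46  11101111110→1 (0)
 47  11011111100→1 (1)
 48  10111111001→1 (0)
 49  01111110010→0 (1)
 50  11111100101→1 (0)
 51  11111001010→1 (0)
 52  11110010100→1 (0)
 53  11100101000→1 (0)
 54  11001010000→1 (1)
 55  10010100001→1 (1)
 56  00101000011→0 (1)
 57  01010000111→0 (0)
 58  10100001110→1 (0)
 59  01000011100→0 (0)
 60  10000111000→1 (1)
 61  00001110001→0 (0)
 62  00011100010→0 (0)
 63  00111000100→0 (1)
 64  01110001001→0 (1)
 65  11100010011→1 (0)
 66  11000100110→1 (1)
 67  10001001101→1 (1)
 68  00010011011→0 (0)
 69  00100110110→0 (1)
 70  01001101101→0 (0)
 71  10011011010→1 (1)
 72  00110110101→0 (1)
 73  01101101011→0 (1)
 74  11011010111→1 (1)
 75  10110101111→1 (0)
 76  01101011110→0 (1)
 77  11010111101→1 (1)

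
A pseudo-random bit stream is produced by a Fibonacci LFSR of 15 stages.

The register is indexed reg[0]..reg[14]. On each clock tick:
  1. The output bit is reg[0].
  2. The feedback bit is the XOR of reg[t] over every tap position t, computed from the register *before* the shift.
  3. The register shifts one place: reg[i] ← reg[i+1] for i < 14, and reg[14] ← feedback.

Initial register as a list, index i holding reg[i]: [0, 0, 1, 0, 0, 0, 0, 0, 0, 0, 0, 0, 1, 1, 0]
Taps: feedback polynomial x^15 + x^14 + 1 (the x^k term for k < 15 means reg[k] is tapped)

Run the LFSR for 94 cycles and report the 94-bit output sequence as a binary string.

0010000000001100011111111110111101010101011010110011001101100100010001001000111100001110000101

k : reg_k → out_k, fb_k
0: 001000000000110 → 0, fb=0
1: 010000000001100 → 0, fb=0
2: 100000000011000 → 1, fb=1
3: 000000000110001 → 0, fb=1
4: 000000001100011 → 0, fb=1
5: 000000011000111 → 0, fb=1
6: 000000110001111 → 0, fb=1
7: 000001100011111 → 0, fb=1
8: 000011000111111 → 0, fb=1
9: 000110001111111 → 0, fb=1
10: 001100011111111 → 0, fb=1
11: 011000111111111 → 0, fb=1
12: 110001111111111 → 1, fb=0
13: 100011111111110 → 1, fb=1
14: 000111111111101 → 0, fb=1
15: 001111111111011 → 0, fb=1
16: 011111111110111 → 0, fb=1
17: 111111111101111 → 1, fb=0
18: 111111111011110 → 1, fb=1
19: 111111110111101 → 1, fb=0
20: 111111101111010 → 1, fb=1
21: 111111011110101 → 1, fb=0
22: 111110111101010 → 1, fb=1
23: 111101111010101 → 1, fb=0
24: 111011110101010 → 1, fb=1
25: 110111101010101 → 1, fb=0
26: 101111010101010 → 1, fb=1
27: 011110101010101 → 0, fb=1
28: 111101010101011 → 1, fb=0
29: 111010101010110 → 1, fb=1
30: 110101010101101 → 1, fb=0
31: 101010101011010 → 1, fb=1
32: 010101010110101 → 0, fb=1
33: 101010101101011 → 1, fb=0
34: 010101011010110 → 0, fb=0
35: 101010110101100 → 1, fb=1
36: 010101101011001 → 0, fb=1
37: 101011010110011 → 1, fb=0
38: 010110101100110 → 0, fb=0
39: 101101011001100 → 1, fb=1
40: 011010110011001 → 0, fb=1
41: 110101100110011 → 1, fb=0
42: 101011001100110 → 1, fb=1
43: 010110011001101 → 0, fb=1
44: 101100110011011 → 1, fb=0
45: 011001100110110 → 0, fb=0
46: 110011001101100 → 1, fb=1
47: 100110011011001 → 1, fb=0
48: 001100110110010 → 0, fb=0
49: 011001101100100 → 0, fb=0
50: 110011011001000 → 1, fb=1
51: 100110110010001 → 1, fb=0
52: 001101100100010 → 0, fb=0
53: 011011001000100 → 0, fb=0
54: 110110010001000 → 1, fb=1
55: 101100100010001 → 1, fb=0
56: 011001000100010 → 0, fb=0
57: 110010001000100 → 1, fb=1
58: 100100010001001 → 1, fb=0
59: 001000100010010 → 0, fb=0
60: 010001000100100 → 0, fb=0
61: 100010001001000 → 1, fb=1
62: 000100010010001 → 0, fb=1
63: 001000100100011 → 0, fb=1
64: 010001001000111 → 0, fb=1
65: 100010010001111 → 1, fb=0
66: 000100100011110 → 0, fb=0
67: 001001000111100 → 0, fb=0
68: 010010001111000 → 0, fb=0
69: 100100011110000 → 1, fb=1
70: 001000111100001 → 0, fb=1
71: 010001111000011 → 0, fb=1
72: 100011110000111 → 1, fb=0
73: 000111100001110 → 0, fb=0
74: 001111000011100 → 0, fb=0
75: 011110000111000 → 0, fb=0
76: 111100001110000 → 1, fb=1
77: 111000011100001 → 1, fb=0
78: 110000111000010 → 1, fb=1
79: 100001110000101 → 1, fb=0
80: 000011100001010 → 0, fb=0
81: 000111000010100 → 0, fb=0
82: 001110000101000 → 0, fb=0
83: 011100001010000 → 0, fb=0
84: 111000010100000 → 1, fb=1
85: 110000101000001 → 1, fb=0
86: 100001010000010 → 1, fb=1
87: 000010100000101 → 0, fb=1
88: 000101000001011 → 0, fb=1
89: 001010000010111 → 0, fb=1
90: 010100000101111 → 0, fb=1
91: 101000001011111 → 1, fb=0
92: 010000010111110 → 0, fb=0
93: 100000101111100 → 1, fb=1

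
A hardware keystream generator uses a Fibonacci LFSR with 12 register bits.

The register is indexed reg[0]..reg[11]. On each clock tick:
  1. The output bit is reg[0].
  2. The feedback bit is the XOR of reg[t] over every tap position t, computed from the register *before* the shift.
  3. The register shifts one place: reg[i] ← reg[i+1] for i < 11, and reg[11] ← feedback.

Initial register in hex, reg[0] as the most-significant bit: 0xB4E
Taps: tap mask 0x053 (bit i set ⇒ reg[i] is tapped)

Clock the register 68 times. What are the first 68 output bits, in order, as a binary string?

10110100111010101001001100100100111000011011010101001101100001101111

tick  register→output (feedback)
  0  101101001110→1 (1)
  1  011010011101→0 (0)
  2  110100111010→1 (1)
  3  101001110101→1 (0)
  4  010011101010→0 (1)
  5  100111010101→1 (0)
  6  001110101010→0 (0)
  7  011101010100→0 (1)
  8  111010101001→1 (0)
  9  110101010010→1 (0)
 10  101010100100→1 (1)
 11  010101001001→0 (1)
 12  101010010011→1 (0)
 13  010100100110→0 (0)
 14  101001001100→1 (1)
 15  010010011001→0 (0)
 16  100100110010→1 (0)
 17  001001100100→0 (1)
 18  010011001001→0 (0)
 19  100110010010→1 (0)
 20  001100100100→0 (1)
 21  011001001001→0 (1)
 22  110010010011→1 (1)
 23  100100100111→1 (0)
 24  001001001110→0 (0)
 25  010010011100→0 (0)
 26  100100111000→1 (0)
 27  001001110000→0 (1)
 28  010011100001→0 (1)
 29  100111000011→1 (0)
 30  001110000110→0 (1)
 31  011100001101→0 (1)
 32  111000011011→1 (0)
 33  110000110110→1 (1)
 34  100001101101→1 (0)
 35  000011011010→0 (1)
 36  000110110101→0 (0)
 37  001101101010→0 (1)
 38  011011010101→0 (0)
 39  110110101010→1 (0)
 40  101101010100→1 (1)
 41  011010101001→0 (1)
 42  110101010011→1 (0)
 43  101010100110→1 (1)
 44  010101001101→0 (1)
 45  101010011011→1 (0)
 46  010100110110→0 (0)
 47  101001101100→1 (0)
 48  010011011000→0 (0)
 49  100110110000→1 (1)
 50  001101100001→0 (1)
 51  011011000011→0 (0)
 52  110110000110→1 (1)
 53  101100001101→1 (1)
 54  011000011011→0 (1)
 55  110000110111→1 (1)
 56  100001101111→1 (0)
 57  000011011110→0 (1)
 58  000110111101→0 (0)
 59  001101111010→0 (1)
 60  011011110101→0 (1)
 61  110111101011→1 (0)
 62  101111010110→1 (0)
 63  011110101100→0 (1)
 64  111101011001→1 (0)
 65  111010110010→1 (0)
 66  110101100100→1 (1)
 67  101011001001→1 (0)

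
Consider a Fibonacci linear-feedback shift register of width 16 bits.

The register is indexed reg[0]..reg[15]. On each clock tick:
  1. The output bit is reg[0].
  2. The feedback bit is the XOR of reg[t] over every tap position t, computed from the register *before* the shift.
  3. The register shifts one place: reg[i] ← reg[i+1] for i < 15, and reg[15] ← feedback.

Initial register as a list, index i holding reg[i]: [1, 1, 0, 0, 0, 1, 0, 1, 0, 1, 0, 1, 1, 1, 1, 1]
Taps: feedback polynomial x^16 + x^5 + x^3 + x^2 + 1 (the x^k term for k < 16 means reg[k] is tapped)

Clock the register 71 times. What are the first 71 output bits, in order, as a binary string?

k : reg_k → out_k, fb_k
0: 1100010101011111 → 1, fb=0
1: 1000101010111110 → 1, fb=1
2: 0001010101111101 → 0, fb=0
3: 0010101011111010 → 0, fb=1
4: 0101010111110101 → 0, fb=0
5: 1010101111101010 → 1, fb=0
6: 0101011111010100 → 0, fb=0
7: 1010111110101000 → 1, fb=1
8: 0101111101010001 → 0, fb=0
9: 1011111010100010 → 1, fb=0
10: 0111110101000100 → 0, fb=1
11: 1111101010001001 → 1, fb=1
12: 1111010100010011 → 1, fb=0
13: 1110101000100110 → 1, fb=0
14: 1101010001001100 → 1, fb=1
15: 1010100010011001 → 1, fb=0
16: 0101000100110010 → 0, fb=1
17: 1010001001100101 → 1, fb=0
18: 0100010011001010 → 0, fb=1
19: 1000100110010101 → 1, fb=1
20: 0001001100101011 → 0, fb=1
21: 0010011001010111 → 0, fb=0
22: 0100110010101110 → 0, fb=1
23: 1001100101011101 → 1, fb=0
24: 0011001010111010 → 0, fb=0
25: 0110010101110100 → 0, fb=0
26: 1100101011101000 → 1, fb=1
27: 1001010111010001 → 1, fb=1
28: 0010101110100011 → 0, fb=1
29: 0101011101000111 → 0, fb=0
30: 1010111010001110 → 1, fb=1
31: 0101110100011101 → 0, fb=0
32: 1011101000111010 → 1, fb=1
33: 0111010001110101 → 0, fb=1
34: 1110100011101011 → 1, fb=0
35: 1101000111010110 → 1, fb=0
36: 1010001110101100 → 1, fb=0
37: 0100011101011000 → 0, fb=1
38: 1000111010110001 → 1, fb=0
39: 0001110101100010 → 0, fb=0
40: 0011101011000100 → 0, fb=0
41: 0111010110001000 → 0, fb=1
42: 1110101100010001 → 1, fb=0
43: 1101011000100010 → 1, fb=1
44: 1010110001000101 → 1, fb=1
45: 0101100010001011 → 0, fb=1
46: 1011000100010111 → 1, fb=1
47: 0110001000101111 → 0, fb=1
48: 1100010001011111 → 1, fb=0
49: 1000100010111110 → 1, fb=1
50: 0001000101111101 → 0, fb=1
51: 0010001011111011 → 0, fb=1
52: 0100010111110111 → 0, fb=1
53: 1000101111101111 → 1, fb=1
54: 0001011111011111 → 0, fb=0
55: 0010111110111110 → 0, fb=0
56: 0101111101111100 → 0, fb=0
57: 1011111011111000 → 1, fb=0
58: 0111110111110000 → 0, fb=1
59: 1111101111100001 → 1, fb=1
60: 1111011111000011 → 1, fb=0
61: 1110111110000110 → 1, fb=1
62: 1101111100001101 → 1, fb=1
63: 1011111000011011 → 1, fb=0
64: 0111110000110110 → 0, fb=1
65: 1111100001101101 → 1, fb=1
66: 1111000011011011 → 1, fb=1
67: 1110000110110111 → 1, fb=0
68: 1100001101101110 → 1, fb=1
69: 1000011011011101 → 1, fb=0
70: 0000110110111010 → 0, fb=1

11000101010111110101000100110010101110100011101011000100010111110111110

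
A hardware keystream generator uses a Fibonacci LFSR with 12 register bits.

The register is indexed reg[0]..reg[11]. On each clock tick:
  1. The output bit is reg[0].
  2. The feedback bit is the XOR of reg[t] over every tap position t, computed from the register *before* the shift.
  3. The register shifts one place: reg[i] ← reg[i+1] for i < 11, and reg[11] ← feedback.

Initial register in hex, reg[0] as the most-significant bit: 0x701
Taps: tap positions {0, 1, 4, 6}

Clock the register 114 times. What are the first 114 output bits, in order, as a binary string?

tick  register→output (feedback)
  0  011100000001→0 (1)
  1  111000000011→1 (0)
  2  110000000110→1 (0)
  3  100000001100→1 (1)
  4  000000011001→0 (0)
  5  000000110010→0 (1)
  6  000001100101→0 (1)
  7  000011001011→0 (1)
  8  000110010111→0 (1)
  9  001100101111→0 (1)
 10  011001011111→0 (1)
 11  110010111111→1 (0)
 12  100101111110→1 (0)
 13  001011111100→0 (0)
 14  010111111000→0 (1)
 15  101111110001→1 (1)
 16  011111100011→0 (1)
 17  111111000111→1 (1)
 18  111110001111→1 (1)
 19  111100011111→1 (0)
 20  111000111110→1 (1)
 21  110001111101→1 (1)
 22  100011111011→1 (1)
 23  000111110111→0 (0)
 24  001111101110→0 (0)
 25  011111011100→0 (0)
 26  111110111000→1 (0)
 27  111101110000→1 (1)
 28  111011100001→1 (0)
 29  110111000010→1 (1)
 30  101110000101→1 (0)
 31  011100001010→0 (1)
 32  111000010101→1 (0)
 33  110000101010→1 (1)
 34  100001010101→1 (1)
 35  000010101011→0 (0)
 36  000101010110→0 (0)
 37  001010101100→0 (0)
 38  010101011000→0 (1)
 39  101010110001→1 (1)
 40  010101100011→0 (0)
 41  101011000110→1 (0)
 42  010110001100→0 (0)
 43  101100011000→1 (1)
 44  011000110001→0 (0)
 45  110001100010→1 (1)
 46  100011000101→1 (0)
 47  000110001010→0 (1)
 48  001100010101→0 (0)
 49  011000101010→0 (0)
 50  110001010100→1 (0)
 51  100010101000→1 (1)
 52  000101010001→0 (0)
 53  001010100010→0 (0)
 54  010101000100→0 (1)
 55  101010001001→1 (0)
 56  010100010010→0 (1)
 57  101000100101→1 (0)
 58  010001001010→0 (1)
 59  100010010101→1 (0)
 60  000100101010→0 (1)
 61  001001010101→0 (0)
 62  010010101010→0 (1)
 63  100101010101→1 (1)
 64  001010101011→0 (0)
 65  010101010110→0 (1)
 66  101010101101→1 (1)
 67  010101011011→0 (1)
 68  101010110111→1 (1)
 69  010101101111→0 (0)
 70  101011011110→1 (0)
 71  010110111100→0 (1)
 72  101101111001→1 (0)
 73  011011110010→0 (1)
 74  110111100101→1 (0)
 75  101111001010→1 (0)
 76  011110010100→0 (0)
 77  111100101000→1 (1)
 78  111001010001→1 (0)
 79  110010100010→1 (0)
 80  100101000100→1 (1)
 81  001010001001→0 (1)
 82  010100010011→0 (1)
 83  101000100111→1 (0)
 84  010001001110→0 (1)
 85  100010011101→1 (0)
 86  000100111010→0 (1)
 87  001001110101→0 (1)
 88  010011101011→0 (1)
 89  100111010111→1 (0)
 90  001110101110→0 (0)
 91  011101011100→0 (1)
 92  111010111001→1 (0)
 93  110101110010→1 (1)
 94  101011100101→1 (1)
 95  010111001011→0 (0)
 96  101110010110→1 (0)
 97  011100101100→0 (0)
 98  111001011000→1 (0)
 99  110010110000→1 (0)
100  100101100000→1 (0)
101  001011000000→0 (1)
102  010110000001→0 (0)
103  101100000010→1 (1)
104  011000000101→0 (1)
105  110000001011→1 (0)
106  100000010110→1 (1)
107  000000101101→0 (1)
108  000001011011→0 (0)
109  000010110110→0 (0)
110  000101101100→0 (1)
111  001011011001→0 (1)
112  010110110011→0 (1)
113  101101100111→1 (0)

011100000001100101111110001111101110000101010110001100010101000100101010101101111001010001001110101110010110000001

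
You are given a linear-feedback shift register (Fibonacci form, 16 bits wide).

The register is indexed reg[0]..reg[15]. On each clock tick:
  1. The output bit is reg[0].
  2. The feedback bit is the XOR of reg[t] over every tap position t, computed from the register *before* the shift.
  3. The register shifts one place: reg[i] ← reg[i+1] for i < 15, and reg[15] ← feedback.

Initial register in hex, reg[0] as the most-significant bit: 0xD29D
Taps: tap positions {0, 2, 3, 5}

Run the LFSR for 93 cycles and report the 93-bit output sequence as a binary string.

k : reg_k → out_k, fb_k
0: 1101001010011101 → 1, fb=0
1: 1010010100111010 → 1, fb=1
2: 0100101001110101 → 0, fb=0
3: 1001010011101010 → 1, fb=1
4: 0010100111010101 → 0, fb=1
5: 0101001110101011 → 0, fb=1
6: 1010011101010111 → 1, fb=1
7: 0100111010101111 → 0, fb=1
8: 1001110101011111 → 1, fb=1
9: 0011101010111111 → 0, fb=0
10: 0111010101111110 → 0, fb=1
11: 1110101011111101 → 1, fb=0
12: 1101010111111010 → 1, fb=1
13: 1010101111110101 → 1, fb=0
14: 0101011111101010 → 0, fb=0
15: 1010111111010100 → 1, fb=1
16: 0101111110101001 → 0, fb=0
17: 1011111101010010 → 1, fb=0
18: 0111111010100100 → 0, fb=1
19: 1111110101001001 → 1, fb=0
20: 1111101010010010 → 1, fb=1
21: 1111010100100101 → 1, fb=0
22: 1110101001001010 → 1, fb=0
23: 1101010010010100 → 1, fb=1
24: 1010100100101001 → 1, fb=0
25: 0101001001010010 → 0, fb=1
26: 1010010010100101 → 1, fb=1
27: 0100100101001011 → 0, fb=0
28: 1001001010010110 → 1, fb=0
29: 0010010100101100 → 0, fb=0
30: 0100101001011000 → 0, fb=0
31: 1001010010110000 → 1, fb=1
32: 0010100101100001 → 0, fb=1
33: 0101001011000011 → 0, fb=1
34: 1010010110000111 → 1, fb=1
35: 0100101100001111 → 0, fb=0
36: 1001011000011110 → 1, fb=1
37: 0010110000111101 → 0, fb=0
38: 0101100001111010 → 0, fb=1
39: 1011000011110101 → 1, fb=1
40: 0110000111101011 → 0, fb=1
41: 1100001111010111 → 1, fb=1
42: 1000011110101111 → 1, fb=0
43: 0000111101011110 → 0, fb=1
44: 0001111010111101 → 0, fb=0
45: 0011110101111010 → 0, fb=1
46: 0111101011110101 → 0, fb=0
47: 1111010111101010 → 1, fb=0
48: 1110101111010100 → 1, fb=0
49: 1101011110101000 → 1, fb=1
50: 1010111101010001 → 1, fb=1
51: 0101111010100011 → 0, fb=0
52: 1011110101000110 → 1, fb=0
53: 0111101010001100 → 0, fb=0
54: 1111010100011000 → 1, fb=0
55: 1110101000110000 → 1, fb=0
56: 1101010001100000 → 1, fb=1
57: 1010100011000001 → 1, fb=0
58: 0101000110000010 → 0, fb=1
59: 1010001100000101 → 1, fb=0
60: 0100011000001010 → 0, fb=1
61: 1000110000010101 → 1, fb=0
62: 0001100000101010 → 0, fb=1
63: 0011000001010101 → 0, fb=0
64: 0110000010101010 → 0, fb=1
65: 1100000101010101 → 1, fb=1
66: 1000001010101011 → 1, fb=1
67: 0000010101010111 → 0, fb=1
68: 0000101010101111 → 0, fb=0
69: 0001010101011110 → 0, fb=0
70: 0010101010111100 → 0, fb=1
71: 0101010101111001 → 0, fb=0
72: 1010101011110010 → 1, fb=0
73: 0101010111100100 → 0, fb=0
74: 1010101111001000 → 1, fb=0
75: 0101011110010000 → 0, fb=0
76: 1010111100100000 → 1, fb=1
77: 0101111001000001 → 0, fb=0
78: 1011110010000010 → 1, fb=0
79: 0111100100000100 → 0, fb=0
80: 1111001000001000 → 1, fb=1
81: 1110010000010001 → 1, fb=1
82: 1100100000100011 → 1, fb=1
83: 1001000001000111 → 1, fb=0
84: 0010000010001110 → 0, fb=1
85: 0100000100011101 → 0, fb=0
86: 1000001000111010 → 1, fb=1
87: 0000010001110101 → 0, fb=1
88: 0000100011101011 → 0, fb=0
89: 0001000111010110 → 0, fb=1
90: 0010001110101101 → 0, fb=1
91: 0100011101011011 → 0, fb=1
92: 1000111010110111 → 1, fb=0

110100101001110101011111101010010010100101100001111010111101010001100000101010101111001000001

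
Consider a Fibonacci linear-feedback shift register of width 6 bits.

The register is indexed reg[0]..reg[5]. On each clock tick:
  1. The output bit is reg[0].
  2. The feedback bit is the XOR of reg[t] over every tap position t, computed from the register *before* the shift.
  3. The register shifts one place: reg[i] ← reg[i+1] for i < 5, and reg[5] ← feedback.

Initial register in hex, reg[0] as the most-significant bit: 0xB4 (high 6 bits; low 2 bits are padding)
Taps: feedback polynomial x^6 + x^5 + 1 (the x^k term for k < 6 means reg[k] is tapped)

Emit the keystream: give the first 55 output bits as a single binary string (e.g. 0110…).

tick  register→output (feedback)
  0  101101→1 (0)
  1  011010→0 (0)
  2  110100→1 (1)
  3  101001→1 (0)
  4  010010→0 (0)
  5  100100→1 (1)
  6  001001→0 (1)
  7  010011→0 (1)
  8  100111→1 (0)
  9  001110→0 (0)
 10  011100→0 (0)
 11  111000→1 (1)
 12  110001→1 (0)
 13  100010→1 (1)
 14  000101→0 (1)
 15  001011→0 (1)
 16  010111→0 (1)
 17  101111→1 (0)
 18  011110→0 (0)
 19  111100→1 (1)
 20  111001→1 (0)
 21  110010→1 (1)
 22  100101→1 (0)
 23  001010→0 (0)
 24  010100→0 (0)
 25  101000→1 (1)
 26  010001→0 (1)
 27  100011→1 (0)
 28  000110→0 (0)
 29  001100→0 (0)
 30  011000→0 (0)
 31  110000→1 (1)
 32  100001→1 (0)
 33  000010→0 (0)
 34  000100→0 (0)
 35  001000→0 (0)
 36  010000→0 (0)
 37  100000→1 (1)
 38  000001→0 (1)
 39  000011→0 (1)
 40  000111→0 (1)
 41  001111→0 (1)
 42  011111→0 (1)
 43  111111→1 (0)
 44  111110→1 (1)
 45  111101→1 (0)
 46  111010→1 (1)
 47  110101→1 (0)
 48  101010→1 (1)
 49  010101→0 (1)
 50  101011→1 (0)
 51  010110→0 (0)
 52  101100→1 (1)
 53  011001→0 (1)
 54  110011→1 (0)

1011010010011100010111100101000110000100000111111010101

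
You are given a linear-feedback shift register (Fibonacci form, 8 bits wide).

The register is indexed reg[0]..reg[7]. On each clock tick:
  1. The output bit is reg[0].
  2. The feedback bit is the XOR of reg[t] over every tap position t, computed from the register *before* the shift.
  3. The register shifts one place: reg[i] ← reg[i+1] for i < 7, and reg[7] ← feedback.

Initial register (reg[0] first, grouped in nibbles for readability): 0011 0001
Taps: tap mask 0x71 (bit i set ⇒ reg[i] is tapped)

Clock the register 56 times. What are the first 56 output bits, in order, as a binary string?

step | reg (before) | out | fb
   0 | 00110001 | 0 | 0
   1 | 01100010 | 0 | 1
   2 | 11000101 | 1 | 0
   3 | 10001010 | 1 | 1
   4 | 00010101 | 0 | 1
   5 | 00101011 | 0 | 0
   6 | 01010110 | 0 | 0
   7 | 10101100 | 1 | 1
   8 | 01011001 | 0 | 1
   9 | 10110011 | 1 | 0
  10 | 01100110 | 0 | 0
  11 | 11001100 | 1 | 1
  12 | 10011001 | 1 | 0
  13 | 00110010 | 0 | 1
  14 | 01100101 | 0 | 1
  15 | 11001011 | 1 | 1
  16 | 10010111 | 1 | 1
  17 | 00101111 | 0 | 1
  18 | 01011111 | 0 | 1
  19 | 10111111 | 1 | 0
  20 | 01111110 | 0 | 1
  21 | 11111101 | 1 | 1
  22 | 11111011 | 1 | 1
  23 | 11110111 | 1 | 1
  24 | 11101111 | 1 | 0
  25 | 11011110 | 1 | 0
  26 | 10111100 | 1 | 1
  27 | 01111001 | 0 | 1
  28 | 11110011 | 1 | 0
  29 | 11100110 | 1 | 1
  30 | 11001101 | 1 | 1
  31 | 10011011 | 1 | 1
  32 | 00110111 | 0 | 0
  33 | 01101110 | 0 | 1
  34 | 11011101 | 1 | 1
  35 | 10111011 | 1 | 1
  36 | 01110111 | 0 | 0
  37 | 11101110 | 1 | 0
  38 | 11011100 | 1 | 1
  39 | 10111001 | 1 | 0
  40 | 01110010 | 0 | 1
  41 | 11100101 | 1 | 0
  42 | 11001010 | 1 | 1
  43 | 10010101 | 1 | 0
  44 | 00101010 | 0 | 0
  45 | 01010100 | 0 | 1
  46 | 10101001 | 1 | 0
  47 | 01010010 | 0 | 1
  48 | 10100101 | 1 | 0
  49 | 01001010 | 0 | 0
  50 | 10010100 | 1 | 0
  51 | 00101000 | 0 | 1
  52 | 01010001 | 0 | 0
  53 | 10100010 | 1 | 0
  54 | 01000100 | 0 | 1
  55 | 10001001 | 1 | 0

00110001010110011001011111101111001101110111001010100101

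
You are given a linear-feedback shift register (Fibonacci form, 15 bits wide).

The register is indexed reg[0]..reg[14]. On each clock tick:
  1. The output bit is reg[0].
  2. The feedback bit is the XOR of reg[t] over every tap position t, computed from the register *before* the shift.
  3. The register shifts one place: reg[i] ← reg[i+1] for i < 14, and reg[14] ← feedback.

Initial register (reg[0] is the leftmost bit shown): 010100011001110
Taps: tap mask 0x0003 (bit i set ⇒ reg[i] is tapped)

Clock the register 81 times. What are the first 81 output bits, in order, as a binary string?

k : reg_k → out_k, fb_k
0: 010100011001110 → 0, fb=1
1: 101000110011101 → 1, fb=1
2: 010001100111011 → 0, fb=1
3: 100011001110111 → 1, fb=1
4: 000110011101111 → 0, fb=0
5: 001100111011110 → 0, fb=0
6: 011001110111100 → 0, fb=1
7: 110011101111001 → 1, fb=0
8: 100111011110010 → 1, fb=1
9: 001110111100101 → 0, fb=0
10: 011101111001010 → 0, fb=1
11: 111011110010101 → 1, fb=0
12: 110111100101010 → 1, fb=0
13: 101111001010100 → 1, fb=1
14: 011110010101001 → 0, fb=1
15: 111100101010011 → 1, fb=0
16: 111001010100110 → 1, fb=0
17: 110010101001100 → 1, fb=0
18: 100101010011000 → 1, fb=1
19: 001010100110001 → 0, fb=0
20: 010101001100010 → 0, fb=1
21: 101010011000101 → 1, fb=1
22: 010100110001011 → 0, fb=1
23: 101001100010111 → 1, fb=1
24: 010011000101111 → 0, fb=1
25: 100110001011111 → 1, fb=1
26: 001100010111111 → 0, fb=0
27: 011000101111110 → 0, fb=1
28: 110001011111101 → 1, fb=0
29: 100010111111010 → 1, fb=1
30: 000101111110101 → 0, fb=0
31: 001011111101010 → 0, fb=0
32: 010111111010100 → 0, fb=1
33: 101111110101001 → 1, fb=1
34: 011111101010011 → 0, fb=1
35: 111111010100111 → 1, fb=0
36: 111110101001110 → 1, fb=0
37: 111101010011100 → 1, fb=0
38: 111010100111000 → 1, fb=0
39: 110101001110000 → 1, fb=0
40: 101010011100000 → 1, fb=1
41: 010100111000001 → 0, fb=1
42: 101001110000011 → 1, fb=1
43: 010011100000111 → 0, fb=1
44: 100111000001111 → 1, fb=1
45: 001110000011111 → 0, fb=0
46: 011100000111110 → 0, fb=1
47: 111000001111101 → 1, fb=0
48: 110000011111010 → 1, fb=0
49: 100000111110100 → 1, fb=1
50: 000001111101001 → 0, fb=0
51: 000011111010010 → 0, fb=0
52: 000111110100100 → 0, fb=0
53: 001111101001000 → 0, fb=0
54: 011111010010000 → 0, fb=1
55: 111110100100001 → 1, fb=0
56: 111101001000010 → 1, fb=0
57: 111010010000100 → 1, fb=0
58: 110100100001000 → 1, fb=0
59: 101001000010000 → 1, fb=1
60: 010010000100001 → 0, fb=1
61: 100100001000011 → 1, fb=1
62: 001000010000111 → 0, fb=0
63: 010000100001110 → 0, fb=1
64: 100001000011101 → 1, fb=1
65: 000010000111011 → 0, fb=0
66: 000100001110110 → 0, fb=0
67: 001000011101100 → 0, fb=0
68: 010000111011000 → 0, fb=1
69: 100001110110001 → 1, fb=1
70: 000011101100011 → 0, fb=0
71: 000111011000110 → 0, fb=0
72: 001110110001100 → 0, fb=0
73: 011101100011000 → 0, fb=1
74: 111011000110001 → 1, fb=0
75: 110110001100010 → 1, fb=0
76: 101100011000100 → 1, fb=1
77: 011000110001001 → 0, fb=1
78: 110001100010011 → 1, fb=0
79: 100011000100110 → 1, fb=1
80: 000110001001101 → 0, fb=0

010100011001110111100101010011000101111110101001110000011111010010000100001110110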